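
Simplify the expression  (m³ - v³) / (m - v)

m² + m*v + v²

m^3 - v^3 = (m - v)(m² + m*v + v²).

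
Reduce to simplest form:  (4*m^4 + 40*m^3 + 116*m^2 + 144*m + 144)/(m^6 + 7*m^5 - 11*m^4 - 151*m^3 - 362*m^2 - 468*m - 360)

Factor: 4*m^4 + 40*m^3 + 116*m^2 + 144*m + 144 = 4*(m + 6)*(m + 3)*(m^2 + m + 2);  m^6 + 7*m^5 - 11*m^4 - 151*m^3 - 362*m^2 - 468*m - 360 = (m^2 + m + 2)*(m + 2)*(m + 3)*(m + 6)*(m - 5)
Cancel the common factors (m^2 + m + 2), (m + 3), (m + 6).

4/(m^2 - 3*m - 10)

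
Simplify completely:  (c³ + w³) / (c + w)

c² - c*w + w²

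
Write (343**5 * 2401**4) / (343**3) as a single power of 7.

343**5 = 7**15; 2401**4 = 7**16; 343**3 = 7**9
Combine exponents: 7**22

7**22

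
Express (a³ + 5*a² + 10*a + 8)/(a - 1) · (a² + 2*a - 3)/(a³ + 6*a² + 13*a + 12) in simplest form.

a + 2

Factor: a³ + 5*a² + 10*a + 8 = (a² + 3*a + 4)·(a + 2);  a² + 2*a - 3 = (a + 3)·(a - 1);  a³ + 6*a² + 13*a + 12 = (a + 3)·(a² + 3*a + 4)
Cancel the common factors (a² + 3*a + 4), (a + 3), (a - 1).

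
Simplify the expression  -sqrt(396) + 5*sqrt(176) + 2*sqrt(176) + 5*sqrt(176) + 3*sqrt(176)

54*sqrt(11)

sqrt(396) = 6*sqrt(11); 5*sqrt(176) = 20*sqrt(11); 2*sqrt(176) = 8*sqrt(11); 5*sqrt(176) = 20*sqrt(11); 3*sqrt(176) = 12*sqrt(11)
Combine: (-6 + 20 + 8 + 20 + 12)·sqrt(11) = 54*sqrt(11)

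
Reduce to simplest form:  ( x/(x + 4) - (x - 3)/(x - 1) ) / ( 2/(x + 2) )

Numerator: x/(x + 4) - (x - 3)/(x - 1) = (-2*x + 12)/(x^2 + 3*x - 4)
Denominator: 2/(x + 2) = 2/(x + 2)
Divide: ((-2*x + 12)/(x^2 + 3*x - 4)) · (x/2 + 1) = (-x^2 + 4*x + 12)/(x^2 + 3*x - 4)

(-x^2 + 4*x + 12)/(x^2 + 3*x - 4)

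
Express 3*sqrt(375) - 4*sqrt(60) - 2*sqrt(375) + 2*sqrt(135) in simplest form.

3*sqrt(15)

3*sqrt(375) = 15*sqrt(15); 4*sqrt(60) = 8*sqrt(15); 2*sqrt(375) = 10*sqrt(15); 2*sqrt(135) = 6*sqrt(15)
Combine: (15 - 8 - 10 + 6)·sqrt(15) = 3*sqrt(15)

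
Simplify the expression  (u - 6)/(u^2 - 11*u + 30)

1/(u - 5)

Factor: u^2 - 11*u + 30 = (u - 5)*(u - 6)
Cancel the common factor (u - 6).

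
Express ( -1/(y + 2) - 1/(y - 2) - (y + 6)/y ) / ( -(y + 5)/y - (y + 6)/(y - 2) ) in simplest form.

Numerator: -1/(y + 2) - 1/(y - 2) - (y + 6)/y = (-y³ - 8*y² + 4*y + 24)/(y³ - 4*y)
Denominator: -(y + 5)/y - (y + 6)/(y - 2) = (-2*y² - 9*y + 10)/(y² - 2*y)
Divide: ((-y³ - 8*y² + 4*y + 24)/(y³ - 4*y)) · ((y² - 2*y)/(-2*y² - 9*y + 10)) = (y³ + 8*y² - 4*y - 24)/(2*y³ + 13*y² + 8*y - 20)

(y³ + 8*y² - 4*y - 24)/(2*y³ + 13*y² + 8*y - 20)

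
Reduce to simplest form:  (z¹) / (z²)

1/z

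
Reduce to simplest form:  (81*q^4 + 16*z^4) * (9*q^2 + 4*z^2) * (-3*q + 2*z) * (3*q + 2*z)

-6561*q^8 + 256*z^8

Telescope via difference of squares: ((2*z)+(3*q))((2*z)-(3*q)) = -9*q^2 + 4*z^2, then repeat with the next factor.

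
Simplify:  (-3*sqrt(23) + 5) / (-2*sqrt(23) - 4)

Multiply numerator and denominator by -4 + 2*sqrt(23).
Denominator becomes -76; numerator becomes -158 + 22*sqrt(23).

(-11*sqrt(23) + 79)/38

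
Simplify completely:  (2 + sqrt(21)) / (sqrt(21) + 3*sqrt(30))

(-21 - 2*sqrt(21) + 6*sqrt(30) + 9*sqrt(70))/249

Multiply numerator and denominator by -3*sqrt(30) + sqrt(21).
Denominator becomes -249; numerator becomes -9*sqrt(70) - 6*sqrt(30) + 2*sqrt(21) + 21.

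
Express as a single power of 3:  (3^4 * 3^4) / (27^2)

3^4 = 3^4; 3^4 = 3^4; 27^2 = 3^6
Combine exponents: 3^2

3^2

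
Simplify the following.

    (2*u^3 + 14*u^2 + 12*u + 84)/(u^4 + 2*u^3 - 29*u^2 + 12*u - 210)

2/(u - 5)

Factor: 2*u^3 + 14*u^2 + 12*u + 84 = 2*(u^2 + 6)*(u + 7);  u^4 + 2*u^3 - 29*u^2 + 12*u - 210 = (u^2 + 6)*(u + 7)*(u - 5)
Cancel the common factors (u^2 + 6), (u + 7).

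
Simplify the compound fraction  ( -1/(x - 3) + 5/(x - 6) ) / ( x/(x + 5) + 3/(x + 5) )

(4*x² + 11*x - 45)/(x³ - 6*x² - 9*x + 54)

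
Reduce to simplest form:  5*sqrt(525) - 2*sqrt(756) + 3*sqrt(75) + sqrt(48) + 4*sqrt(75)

5*sqrt(525) = 25*sqrt(21); 2*sqrt(756) = 12*sqrt(21); 3*sqrt(75) = 15*sqrt(3); sqrt(48) = 4*sqrt(3); 4*sqrt(75) = 20*sqrt(3)

13*sqrt(21) + 39*sqrt(3)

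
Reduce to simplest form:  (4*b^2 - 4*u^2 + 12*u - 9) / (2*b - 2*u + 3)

2*b + 2*u - 3

Difference of squares: factor out (2*b - 2*u + 3).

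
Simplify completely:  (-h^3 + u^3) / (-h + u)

Factor as (a-b)(a^2+ab+b^2) with a=u, b=h.

h^2 + h*u + u^2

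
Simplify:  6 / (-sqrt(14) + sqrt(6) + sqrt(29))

(-42*sqrt(14) - 18*sqrt(29) + 74*sqrt(6) + 8*sqrt(609))/85

Group as (sqrt(6) + sqrt(29)) - sqrt(14); multiply by (sqrt(6) + sqrt(29)) + sqrt(14), then rationalise the remaining surd.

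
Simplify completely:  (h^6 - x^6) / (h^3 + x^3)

h^3 - x^3

Factor h^6 - x^6 and cancel (h^3 + x^3).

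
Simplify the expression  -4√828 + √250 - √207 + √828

4√828 = 24*√23; √250 = 5*√10; √207 = 3*√23; √828 = 6*√23

-21*√23 + 5*√10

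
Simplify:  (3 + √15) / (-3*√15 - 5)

Multiply numerator and denominator by -5 + 3*√15.
Denominator becomes -110; numerator becomes 4*√15 + 30.

(-15 - 2*√15)/55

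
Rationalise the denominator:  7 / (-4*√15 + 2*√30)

Multiply numerator and denominator by 2*√30 + 4*√15.
Denominator becomes -120; numerator becomes 14*√30 + 28*√15.

(-14*√15 - 7*√30)/60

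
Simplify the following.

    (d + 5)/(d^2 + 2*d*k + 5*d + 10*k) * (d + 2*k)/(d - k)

Factor: d^2 + 2*d*k + 5*d + 10*k = (d + 5)*(d + 2*k)
Cancel the common factors (d + 5), (d + 2*k).

1/(d - k)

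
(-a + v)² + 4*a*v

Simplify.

(a + v)²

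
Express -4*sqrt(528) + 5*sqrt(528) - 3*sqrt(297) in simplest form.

-5*sqrt(33)

4*sqrt(528) = 16*sqrt(33); 5*sqrt(528) = 20*sqrt(33); 3*sqrt(297) = 9*sqrt(33)
Combine: (-16 + 20 - 9)·sqrt(33) = -5*sqrt(33)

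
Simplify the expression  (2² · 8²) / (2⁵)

2^3

2² = 2^2; 8² = 2^6; 2⁵ = 2^5
Combine exponents: 2^3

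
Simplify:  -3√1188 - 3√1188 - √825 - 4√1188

3√1188 = 18*√33; 3√1188 = 18*√33; √825 = 5*√33; 4√1188 = 24*√33
Combine: (-18 - 18 - 5 - 24)·√33 = -65*√33

-65*√33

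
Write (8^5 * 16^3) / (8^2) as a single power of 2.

8^5 = 2^15; 16^3 = 2^12; 8^2 = 2^6
Combine exponents: 2^21

2^21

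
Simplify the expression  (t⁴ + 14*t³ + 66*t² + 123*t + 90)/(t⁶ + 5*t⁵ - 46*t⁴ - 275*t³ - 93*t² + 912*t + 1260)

1/(t² - 9*t + 14)

Factor: t⁴ + 14*t³ + 66*t² + 123*t + 90 = (t + 5)·(t + 6)·(t² + 3*t + 3);  t⁶ + 5*t⁵ - 46*t⁴ - 275*t³ - 93*t² + 912*t + 1260 = (t + 6)·(t - 2)·(t + 5)·(t - 7)·(t² + 3*t + 3)
Cancel the common factors (t² + 3*t + 3), (t + 6), (t + 5).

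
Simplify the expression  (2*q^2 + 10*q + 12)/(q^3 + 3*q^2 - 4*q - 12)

Factor: 2*q^2 + 10*q + 12 = 2*(q + 3)*(q + 2);  q^3 + 3*q^2 - 4*q - 12 = (q - 2)*(q + 3)*(q + 2)
Cancel the common factors (q + 2), (q + 3).

2/(q - 2)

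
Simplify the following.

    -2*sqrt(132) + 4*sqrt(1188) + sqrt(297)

23*sqrt(33)

2*sqrt(132) = 4*sqrt(33); 4*sqrt(1188) = 24*sqrt(33); sqrt(297) = 3*sqrt(33)
Combine: (-4 + 24 + 3)·sqrt(33) = 23*sqrt(33)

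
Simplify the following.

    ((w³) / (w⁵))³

Inside the bracket: (w^-2)
Raise to the power 3: (w^-6)

w^(-6)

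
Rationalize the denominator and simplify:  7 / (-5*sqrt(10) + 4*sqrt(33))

Multiply numerator and denominator by 5*sqrt(10) + 4*sqrt(33).
Denominator becomes 278; numerator becomes 35*sqrt(10) + 28*sqrt(33).

(35*sqrt(10) + 28*sqrt(33))/278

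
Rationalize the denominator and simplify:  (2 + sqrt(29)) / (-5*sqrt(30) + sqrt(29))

(-5*sqrt(870) - 10*sqrt(30) - 29 - 2*sqrt(29))/721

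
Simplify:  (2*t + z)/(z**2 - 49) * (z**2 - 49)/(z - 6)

Factor: z**2 - 49 = (z - 7)*(z + 7);  z**2 - 49 = (z - 7)*(z + 7)
Cancel the common factors (z - 7), (z + 7).

(2*t + z)/(z - 6)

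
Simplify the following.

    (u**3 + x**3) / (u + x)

Apply the sum-of-cubes factorisation and cancel (u + x).

u**2 - u*x + x**2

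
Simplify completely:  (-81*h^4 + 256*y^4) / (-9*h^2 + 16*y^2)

Factor (4*y)^4 - (3*h)^4 and cancel (-9*h^2 + 16*y^2).

9*h^2 + 16*y^2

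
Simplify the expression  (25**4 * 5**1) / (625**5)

5**(-11)

25**4 = 5**8; 5**1 = 5**1; 625**5 = 5**20
Combine exponents: 5**(-11)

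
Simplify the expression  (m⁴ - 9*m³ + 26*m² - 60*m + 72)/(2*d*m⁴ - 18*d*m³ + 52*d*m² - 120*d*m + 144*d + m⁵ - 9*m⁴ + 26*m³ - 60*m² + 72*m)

Factor: m⁴ - 9*m³ + 26*m² - 60*m + 72 = (m - 2)·(m - 6)·(m² - m + 6);  2*d*m⁴ - 18*d*m³ + 52*d*m² - 120*d*m + 144*d + m⁵ - 9*m⁴ + 26*m³ - 60*m² + 72*m = (m² - m + 6)·(m - 6)·(2*d + m)·(m - 2)
Cancel the common factors (m² - m + 6), (m - 2), (m - 6).

1/(2*d + m)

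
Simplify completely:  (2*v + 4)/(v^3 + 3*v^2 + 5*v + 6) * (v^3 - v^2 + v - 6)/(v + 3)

(2*v - 4)/(v + 3)

Factor: 2*v + 4 = 2*(v + 2);  v^3 + 3*v^2 + 5*v + 6 = (v^2 + v + 3)*(v + 2);  v^3 - v^2 + v - 6 = (v - 2)*(v^2 + v + 3)
Cancel the common factors (v^2 + v + 3), (v + 2).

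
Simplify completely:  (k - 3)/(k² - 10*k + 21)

Factor: k² - 10*k + 21 = (k - 3)·(k - 7)
Cancel the common factor (k - 3).

1/(k - 7)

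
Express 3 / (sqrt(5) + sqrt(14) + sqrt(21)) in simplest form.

(-7*sqrt(30) - sqrt(21) + 6*sqrt(14) + 15*sqrt(5))/46

Group as (sqrt(5) + sqrt(21)) + sqrt(14); multiply by (sqrt(5) + sqrt(21)) - sqrt(14), then rationalise the remaining surd.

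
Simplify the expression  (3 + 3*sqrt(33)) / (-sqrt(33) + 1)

Multiply numerator and denominator by 1 + sqrt(33).
Denominator becomes -32; numerator becomes 6*sqrt(33) + 102.

(-51 - 3*sqrt(33))/16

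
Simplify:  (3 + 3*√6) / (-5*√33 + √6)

(-15*√22 - 5*√33 - 6 - √6)/273

Multiply numerator and denominator by √6 + 5*√33.
Denominator becomes -819; numerator becomes 3*√6 + 18 + 15*√33 + 45*√22.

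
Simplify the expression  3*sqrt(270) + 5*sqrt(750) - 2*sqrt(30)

32*sqrt(30)

3*sqrt(270) = 9*sqrt(30); 5*sqrt(750) = 25*sqrt(30); 2*sqrt(30) = 2*sqrt(30)
Combine: (9 + 25 - 2)·sqrt(30) = 32*sqrt(30)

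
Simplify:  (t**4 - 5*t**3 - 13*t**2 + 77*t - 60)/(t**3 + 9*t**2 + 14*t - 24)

(t**2 - 8*t + 15)/(t + 6)

Factor: t**4 - 5*t**3 - 13*t**2 + 77*t - 60 = (t - 5)*(t - 1)*(t + 4)*(t - 3);  t**3 + 9*t**2 + 14*t - 24 = (t - 1)*(t + 4)*(t + 6)
Cancel the common factors (t - 1), (t + 4).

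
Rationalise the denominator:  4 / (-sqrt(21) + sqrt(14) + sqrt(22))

Group as (sqrt(14) + sqrt(22)) - sqrt(21); multiply by (sqrt(14) + sqrt(22)) + sqrt(21), then rationalise the remaining surd.

(-60*sqrt(21) + 52*sqrt(22) + 116*sqrt(14) + 112*sqrt(33))/1007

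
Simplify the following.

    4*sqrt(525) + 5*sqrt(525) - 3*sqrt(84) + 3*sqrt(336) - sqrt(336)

4*sqrt(525) = 20*sqrt(21); 5*sqrt(525) = 25*sqrt(21); 3*sqrt(84) = 6*sqrt(21); 3*sqrt(336) = 12*sqrt(21); sqrt(336) = 4*sqrt(21)
Combine: (20 + 25 - 6 + 12 - 4)·sqrt(21) = 47*sqrt(21)

47*sqrt(21)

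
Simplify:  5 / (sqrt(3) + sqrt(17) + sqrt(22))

Group as (sqrt(3) + sqrt(22)) + sqrt(17); multiply by (sqrt(3) + sqrt(22)) - sqrt(17), then rationalise the remaining surd.

(-sqrt(1122) - sqrt(22) + 4*sqrt(17) + 18*sqrt(3))/20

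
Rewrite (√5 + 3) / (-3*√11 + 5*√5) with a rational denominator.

(3*√55 + 25 + 9*√11 + 15*√5)/26

Multiply numerator and denominator by 3*√11 + 5*√5.
Denominator becomes 26; numerator becomes 3*√55 + 25 + 9*√11 + 15*√5.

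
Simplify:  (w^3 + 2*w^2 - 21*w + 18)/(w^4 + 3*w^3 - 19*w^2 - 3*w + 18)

1/(w + 1)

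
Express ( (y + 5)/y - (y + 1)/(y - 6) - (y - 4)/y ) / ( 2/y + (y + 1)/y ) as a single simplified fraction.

(-y^2 + 8*y - 54)/(y^2 - 3*y - 18)

Numerator: (y + 5)/y - (y + 1)/(y - 6) - (y - 4)/y = (-y^2 + 8*y - 54)/(y^2 - 6*y)
Denominator: 2/y + (y + 1)/y = (y + 3)/y
Divide: ((-y^2 + 8*y - 54)/(y^2 - 6*y)) · (y/(y + 3)) = (-y^2 + 8*y - 54)/(y^2 - 3*y - 18)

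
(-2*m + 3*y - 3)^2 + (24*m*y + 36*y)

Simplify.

(2*m + 3*y + 3)^2

Expand the square and combine the (24*m*y + 36*y) term.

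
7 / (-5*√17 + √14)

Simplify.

(-35*√17 - 7*√14)/411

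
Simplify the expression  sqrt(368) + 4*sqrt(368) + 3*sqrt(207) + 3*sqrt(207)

sqrt(368) = 4*sqrt(23); 4*sqrt(368) = 16*sqrt(23); 3*sqrt(207) = 9*sqrt(23); 3*sqrt(207) = 9*sqrt(23)
Combine: (4 + 16 + 9 + 9)·sqrt(23) = 38*sqrt(23)

38*sqrt(23)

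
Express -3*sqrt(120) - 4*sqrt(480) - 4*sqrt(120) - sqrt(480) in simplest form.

-34*sqrt(30)

3*sqrt(120) = 6*sqrt(30); 4*sqrt(480) = 16*sqrt(30); 4*sqrt(120) = 8*sqrt(30); sqrt(480) = 4*sqrt(30)
Combine: (-6 - 16 - 8 - 4)·sqrt(30) = -34*sqrt(30)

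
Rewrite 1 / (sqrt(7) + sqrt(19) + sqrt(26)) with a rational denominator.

Group as (sqrt(19) + sqrt(26)) + sqrt(7); multiply by (sqrt(19) + sqrt(26)) - sqrt(7), then rationalise the remaining surd.

(-sqrt(3458) + 7*sqrt(19) + 19*sqrt(7))/266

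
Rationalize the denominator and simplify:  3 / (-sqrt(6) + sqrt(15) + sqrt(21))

(-5*sqrt(6) + 2*sqrt(15) + sqrt(210))/20

Group as (sqrt(15) + sqrt(21)) - sqrt(6); multiply by (sqrt(15) + sqrt(21)) + sqrt(6), then rationalise the remaining surd.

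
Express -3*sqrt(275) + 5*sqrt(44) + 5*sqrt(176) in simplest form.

15*sqrt(11)

3*sqrt(275) = 15*sqrt(11); 5*sqrt(44) = 10*sqrt(11); 5*sqrt(176) = 20*sqrt(11)
Combine: (-15 + 10 + 20)·sqrt(11) = 15*sqrt(11)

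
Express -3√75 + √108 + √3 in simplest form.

3√75 = 15*√3; √108 = 6*√3; √3 = √3
Combine: (-15 + 6 + 1)·√3 = -8*√3

-8*√3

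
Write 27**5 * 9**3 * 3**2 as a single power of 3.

27**5 = 3**15; 9**3 = 3**6; 3**2 = 3**2
Combine exponents: 3**23

3**23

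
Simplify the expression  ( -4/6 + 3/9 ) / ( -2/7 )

7/6

Numerator: -4/6 + 3/9 = -1/3
Denominator: -2/7 = -2/7
Divide: (-1/3) · (-7/2) = 7/6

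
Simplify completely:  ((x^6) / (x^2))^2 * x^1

Inside the bracket: x^4
Raise to the power 2: x^8
Multiply by x^1: add exponents.

x^9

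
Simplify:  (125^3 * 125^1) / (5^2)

125^3 = 5^9; 125^1 = 5^3; 5^2 = 5^2
Combine exponents: 5^10

5^10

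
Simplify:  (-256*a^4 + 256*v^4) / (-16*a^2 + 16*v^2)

16*a^2 + 16*v^2

Difference of fourth powers: factor out (-16*a^2 + 16*v^2).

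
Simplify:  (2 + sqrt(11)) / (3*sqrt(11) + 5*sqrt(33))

(-33 - 6*sqrt(11) + 10*sqrt(33) + 55*sqrt(3))/726

Multiply numerator and denominator by -5*sqrt(33) + 3*sqrt(11).
Denominator becomes -726; numerator becomes -55*sqrt(3) - 10*sqrt(33) + 6*sqrt(11) + 33.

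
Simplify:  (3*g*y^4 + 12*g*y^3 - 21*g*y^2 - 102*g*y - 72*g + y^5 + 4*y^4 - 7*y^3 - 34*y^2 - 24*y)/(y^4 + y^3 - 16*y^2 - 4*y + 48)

Factor: 3*g*y^4 + 12*g*y^3 - 21*g*y^2 - 102*g*y - 72*g + y^5 + 4*y^4 - 7*y^3 - 34*y^2 - 24*y = (y + 4)*(y + 1)*(3*g + y)*(y + 2)*(y - 3);  y^4 + y^3 - 16*y^2 - 4*y + 48 = (y - 2)*(y - 3)*(y + 4)*(y + 2)
Cancel the common factors (y + 4), (y + 2), (y - 3).

(3*g*y + 3*g + y^2 + y)/(y - 2)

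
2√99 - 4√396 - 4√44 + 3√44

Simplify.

2√99 = 6*√11; 4√396 = 24*√11; 4√44 = 8*√11; 3√44 = 6*√11
Combine: (6 - 24 - 8 + 6)·√11 = -20*√11

-20*√11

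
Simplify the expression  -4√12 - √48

4√12 = 8*√3; √48 = 4*√3
Combine: (-8 - 4)·√3 = -12*√3

-12*√3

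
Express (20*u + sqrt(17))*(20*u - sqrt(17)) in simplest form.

(20*u)^2 - (sqrt(17))^2 = 400*u^2 - 17.

400*u^2 - 17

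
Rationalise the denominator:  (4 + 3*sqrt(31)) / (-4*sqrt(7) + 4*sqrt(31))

(4*sqrt(7) + 4*sqrt(31) + 3*sqrt(217) + 93)/96

Multiply numerator and denominator by 4*sqrt(7) + 4*sqrt(31).
Denominator becomes 384; numerator becomes 16*sqrt(7) + 16*sqrt(31) + 12*sqrt(217) + 372.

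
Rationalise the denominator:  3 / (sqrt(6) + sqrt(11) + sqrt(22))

Group as (sqrt(6) + sqrt(22)) + sqrt(11); multiply by (sqrt(6) + sqrt(22)) - sqrt(11), then rationalise the remaining surd.

(-132*sqrt(3) - 15*sqrt(22) + 51*sqrt(11) + 81*sqrt(6))/239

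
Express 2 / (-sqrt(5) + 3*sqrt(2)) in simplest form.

Multiply numerator and denominator by sqrt(5) + 3*sqrt(2).
Denominator becomes 13; numerator becomes 2*sqrt(5) + 6*sqrt(2).

(2*sqrt(5) + 6*sqrt(2))/13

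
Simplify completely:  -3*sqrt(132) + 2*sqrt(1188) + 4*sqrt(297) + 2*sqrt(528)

3*sqrt(132) = 6*sqrt(33); 2*sqrt(1188) = 12*sqrt(33); 4*sqrt(297) = 12*sqrt(33); 2*sqrt(528) = 8*sqrt(33)
Combine: (-6 + 12 + 12 + 8)·sqrt(33) = 26*sqrt(33)

26*sqrt(33)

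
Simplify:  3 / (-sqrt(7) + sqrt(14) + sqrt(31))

(-57*sqrt(7) - 15*sqrt(31) + 36*sqrt(14) + 21*sqrt(62))/146

Group as (sqrt(14) + sqrt(31)) - sqrt(7); multiply by (sqrt(14) + sqrt(31)) + sqrt(7), then rationalise the remaining surd.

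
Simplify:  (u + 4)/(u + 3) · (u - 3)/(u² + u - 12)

1/(u + 3)

Factor: u² + u - 12 = (u + 4)·(u - 3)
Cancel the common factors (u - 3), (u + 4).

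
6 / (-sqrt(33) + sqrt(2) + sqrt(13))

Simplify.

Group as (sqrt(2) + sqrt(13)) - sqrt(33); multiply by (sqrt(2) + sqrt(13)) + sqrt(33), then rationalise the remaining surd.

(-27*sqrt(33) - 33*sqrt(13) - 66*sqrt(2) - 3*sqrt(858))/55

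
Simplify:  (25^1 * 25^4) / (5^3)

5^7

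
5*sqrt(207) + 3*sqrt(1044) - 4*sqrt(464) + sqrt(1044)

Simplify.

8*sqrt(29) + 15*sqrt(23)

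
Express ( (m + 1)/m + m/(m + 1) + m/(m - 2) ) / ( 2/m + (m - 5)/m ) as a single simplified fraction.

Numerator: (m + 1)/m + m/(m + 1) + m/(m - 2) = (3*m³ - m² - 3*m - 2)/(m³ - m² - 2*m)
Denominator: 2/m + (m - 5)/m = (m - 3)/m
Divide: ((3*m³ - m² - 3*m - 2)/(m³ - m² - 2*m)) · (m/(m - 3)) = (3*m³ - m² - 3*m - 2)/(m³ - 4*m² + m + 6)

(3*m³ - m² - 3*m - 2)/(m³ - 4*m² + m + 6)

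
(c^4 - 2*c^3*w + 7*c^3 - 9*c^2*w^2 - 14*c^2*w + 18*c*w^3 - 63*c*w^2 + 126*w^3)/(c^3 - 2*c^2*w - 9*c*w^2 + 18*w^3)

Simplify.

Factor: c^4 - 2*c^3*w + 7*c^3 - 9*c^2*w^2 - 14*c^2*w + 18*c*w^3 - 63*c*w^2 + 126*w^3 = (c + 3*w)*(c - 2*w)*(c + 7)*(c - 3*w);  c^3 - 2*c^2*w - 9*c*w^2 + 18*w^3 = (c + 3*w)*(c - 3*w)*(c - 2*w)
Cancel the common factors (c - 3*w), (c - 2*w), (c + 3*w).

c + 7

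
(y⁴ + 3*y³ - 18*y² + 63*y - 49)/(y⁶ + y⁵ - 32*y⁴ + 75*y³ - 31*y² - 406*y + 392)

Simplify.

Factor: y⁴ + 3*y³ - 18*y² + 63*y - 49 = (y² - 3*y + 7)·(y - 1)·(y + 7);  y⁶ + y⁵ - 32*y⁴ + 75*y³ - 31*y² - 406*y + 392 = (y + 2)·(y + 7)·(y² - 3*y + 7)·(y - 4)·(y - 1)
Cancel the common factors (y² - 3*y + 7), (y - 1), (y + 7).

1/(y² - 2*y - 8)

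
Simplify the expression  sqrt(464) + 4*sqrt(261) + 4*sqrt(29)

20*sqrt(29)

sqrt(464) = 4*sqrt(29); 4*sqrt(261) = 12*sqrt(29); 4*sqrt(29) = 4*sqrt(29)
Combine: (4 + 12 + 4)·sqrt(29) = 20*sqrt(29)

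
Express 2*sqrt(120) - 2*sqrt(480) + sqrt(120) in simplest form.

-2*sqrt(30)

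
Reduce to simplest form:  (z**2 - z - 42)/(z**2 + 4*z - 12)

Factor: z**2 - z - 42 = (z - 7)*(z + 6);  z**2 + 4*z - 12 = (z - 2)*(z + 6)
Cancel the common factor (z + 6).

(z - 7)/(z - 2)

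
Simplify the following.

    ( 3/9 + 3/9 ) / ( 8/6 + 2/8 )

8/19

Numerator: 3/9 + 3/9 = 2/3
Denominator: 8/6 + 2/8 = 19/12
Divide: (2/3) · (12/19) = 8/19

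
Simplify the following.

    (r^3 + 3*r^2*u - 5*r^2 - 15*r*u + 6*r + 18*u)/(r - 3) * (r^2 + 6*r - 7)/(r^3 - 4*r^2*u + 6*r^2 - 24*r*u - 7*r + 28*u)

(r^2 + 3*r*u - 2*r - 6*u)/(r - 4*u)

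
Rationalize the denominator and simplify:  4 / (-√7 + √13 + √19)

Group as (√13 + √19) - √7; multiply by (√13 + √19) + √7, then rationalise the remaining surd.

(-100*√7 + 4*√19 + 52*√13 + 8*√1729)/363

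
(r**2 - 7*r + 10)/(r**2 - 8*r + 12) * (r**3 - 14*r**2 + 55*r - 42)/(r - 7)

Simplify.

r**2 - 6*r + 5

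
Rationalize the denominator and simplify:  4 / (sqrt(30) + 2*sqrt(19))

(-2*sqrt(30) + 4*sqrt(19))/23

Multiply numerator and denominator by -sqrt(30) + 2*sqrt(19).
Denominator becomes 46; numerator becomes -4*sqrt(30) + 8*sqrt(19).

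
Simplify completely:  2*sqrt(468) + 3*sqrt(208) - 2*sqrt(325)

2*sqrt(468) = 12*sqrt(13); 3*sqrt(208) = 12*sqrt(13); 2*sqrt(325) = 10*sqrt(13)
Combine: (12 + 12 - 10)·sqrt(13) = 14*sqrt(13)

14*sqrt(13)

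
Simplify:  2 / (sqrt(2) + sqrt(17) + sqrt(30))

Group as (sqrt(17) + sqrt(30)) + sqrt(2); multiply by (sqrt(17) + sqrt(30)) - sqrt(2), then rationalise the remaining surd.

(-8*sqrt(255) - 22*sqrt(30) + 30*sqrt(17) + 90*sqrt(2))/15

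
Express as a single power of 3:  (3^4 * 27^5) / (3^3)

3^4 = 3^4; 27^5 = 3^15; 3^3 = 3^3
Combine exponents: 3^16

3^16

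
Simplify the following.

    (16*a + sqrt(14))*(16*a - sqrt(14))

256*a**2 - 14

Difference of squares with P = 16*a, Q = sqrt(14).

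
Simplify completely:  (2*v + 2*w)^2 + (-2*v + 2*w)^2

Binomially expand both and collect terms in (2*w), (2*v).

8*v^2 + 8*w^2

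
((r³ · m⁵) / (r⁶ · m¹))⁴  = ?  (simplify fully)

Inside the bracket: (r^-3) · m⁴
Raise to the power 4: (r^-12) · m^16

m^16/r^12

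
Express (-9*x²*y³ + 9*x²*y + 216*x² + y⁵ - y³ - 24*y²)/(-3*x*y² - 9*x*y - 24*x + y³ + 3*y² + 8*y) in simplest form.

Factor: -9*x²*y³ + 9*x²*y + 216*x² + y⁵ - y³ - 24*y² = (-3*x + y)·(3*x + y)·(y² + 3*y + 8)·(y - 3);  -3*x*y² - 9*x*y - 24*x + y³ + 3*y² + 8*y = (-3*x + y)·(y² + 3*y + 8)
Cancel the common factors (y² + 3*y + 8), (-3*x + y).

3*x*y - 9*x + y² - 3*y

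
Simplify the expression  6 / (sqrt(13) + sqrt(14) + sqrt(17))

(-3*sqrt(3094) + 15*sqrt(17) + 24*sqrt(14) + 27*sqrt(13))/157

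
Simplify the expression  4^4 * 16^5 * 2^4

2^32

4^4 = 2^8; 16^5 = 2^20; 2^4 = 2^4
Combine exponents: 2^32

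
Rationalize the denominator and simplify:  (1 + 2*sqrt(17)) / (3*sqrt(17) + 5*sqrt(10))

Multiply numerator and denominator by -5*sqrt(10) + 3*sqrt(17).
Denominator becomes -97; numerator becomes -10*sqrt(170) - 5*sqrt(10) + 3*sqrt(17) + 102.

(-102 - 3*sqrt(17) + 5*sqrt(10) + 10*sqrt(170))/97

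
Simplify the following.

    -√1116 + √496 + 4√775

18*√31

√1116 = 6*√31; √496 = 4*√31; 4√775 = 20*√31
Combine: (-6 + 4 + 20)·√31 = 18*√31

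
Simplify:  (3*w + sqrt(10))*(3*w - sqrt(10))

Product of conjugates: (P+Q)(P-Q) = P^2 - Q^2.

9*w^2 - 10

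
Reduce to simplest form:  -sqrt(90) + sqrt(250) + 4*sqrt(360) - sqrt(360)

20*sqrt(10)

sqrt(90) = 3*sqrt(10); sqrt(250) = 5*sqrt(10); 4*sqrt(360) = 24*sqrt(10); sqrt(360) = 6*sqrt(10)
Combine: (-3 + 5 + 24 - 6)·sqrt(10) = 20*sqrt(10)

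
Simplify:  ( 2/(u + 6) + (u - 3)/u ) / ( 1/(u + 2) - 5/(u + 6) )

(-u^3 - 7*u^2 + 8*u + 36)/(4*u^2 + 4*u)

Numerator: 2/(u + 6) + (u - 3)/u = (u^2 + 5*u - 18)/(u^2 + 6*u)
Denominator: 1/(u + 2) - 5/(u + 6) = (-4*u - 4)/(u^2 + 8*u + 12)
Divide: ((u^2 + 5*u - 18)/(u^2 + 6*u)) · ((u^2 + 8*u + 12)/(-4*u - 4)) = (-u^3 - 7*u^2 + 8*u + 36)/(4*u^2 + 4*u)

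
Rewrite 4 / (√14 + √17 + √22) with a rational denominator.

(-16*√1309 + 36*√22 + 76*√17 + 100*√14)/871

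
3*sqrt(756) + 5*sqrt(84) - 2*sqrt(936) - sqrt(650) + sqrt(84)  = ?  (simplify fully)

3*sqrt(756) = 18*sqrt(21); 5*sqrt(84) = 10*sqrt(21); 2*sqrt(936) = 12*sqrt(26); sqrt(650) = 5*sqrt(26); sqrt(84) = 2*sqrt(21)

-17*sqrt(26) + 30*sqrt(21)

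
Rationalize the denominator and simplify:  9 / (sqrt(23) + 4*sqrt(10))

Multiply numerator and denominator by -4*sqrt(10) + sqrt(23).
Denominator becomes -137; numerator becomes -36*sqrt(10) + 9*sqrt(23).

(-9*sqrt(23) + 36*sqrt(10))/137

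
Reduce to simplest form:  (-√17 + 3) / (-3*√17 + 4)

(-5*√17 + 39)/137

Multiply numerator and denominator by 4 + 3*√17.
Denominator becomes -137; numerator becomes -39 + 5*√17.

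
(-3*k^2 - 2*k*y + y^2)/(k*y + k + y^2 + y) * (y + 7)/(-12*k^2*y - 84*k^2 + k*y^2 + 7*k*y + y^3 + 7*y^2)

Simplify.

1/(4*k*y + 4*k + y^2 + y)

Factor: -3*k^2 - 2*k*y + y^2 = (k + y)*(-3*k + y);  k*y + k + y^2 + y = (y + 1)*(k + y);  -12*k^2*y - 84*k^2 + k*y^2 + 7*k*y + y^3 + 7*y^2 = (-3*k + y)*(y + 7)*(4*k + y)
Cancel the common factors (-3*k + y), (k + y), (y + 7).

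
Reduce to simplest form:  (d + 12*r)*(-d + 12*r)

(12*r)^2 - (d)^2 = -d^2 + 144*r^2.

-d^2 + 144*r^2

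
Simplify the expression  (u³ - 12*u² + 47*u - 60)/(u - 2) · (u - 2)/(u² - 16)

(u² - 8*u + 15)/(u + 4)

Factor: u³ - 12*u² + 47*u - 60 = (u - 5)·(u - 4)·(u - 3);  u² - 16 = (u + 4)·(u - 4)
Cancel the common factors (u - 4), (u - 2).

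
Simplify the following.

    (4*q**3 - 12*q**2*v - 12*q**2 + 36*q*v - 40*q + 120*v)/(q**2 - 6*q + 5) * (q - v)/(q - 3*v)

(4*q**2 - 4*q*v + 8*q - 8*v)/(q - 1)

Factor: 4*q**3 - 12*q**2*v - 12*q**2 + 36*q*v - 40*q + 120*v = 4*(q - 3*v)*(q - 5)*(q + 2);  q**2 - 6*q + 5 = (q - 1)*(q - 5)
Cancel the common factors (q - 3*v), (q - 5).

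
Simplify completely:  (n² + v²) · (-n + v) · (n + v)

-n⁴ + v⁴

(v+n)(v-n) = -n² + v²; continue pairing.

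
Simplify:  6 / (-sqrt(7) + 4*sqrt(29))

Multiply numerator and denominator by sqrt(7) + 4*sqrt(29).
Denominator becomes 457; numerator becomes 6*sqrt(7) + 24*sqrt(29).

(6*sqrt(7) + 24*sqrt(29))/457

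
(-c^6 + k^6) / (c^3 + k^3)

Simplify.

-c^3 + k^3

-c^6 + k^6 factors as -(c - k)*(c + k)*(c^2 - c*k + k^2)*(c^2 + c*k + k^2).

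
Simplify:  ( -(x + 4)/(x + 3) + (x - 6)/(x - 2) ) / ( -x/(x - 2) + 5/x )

(5*x^2 + 10*x)/(x^3 - 2*x^2 - 5*x + 30)

Numerator: -(x + 4)/(x + 3) + (x - 6)/(x - 2) = (-5*x - 10)/(x^2 + x - 6)
Denominator: -x/(x - 2) + 5/x = (-x^2 + 5*x - 10)/(x^2 - 2*x)
Divide: ((-5*x - 10)/(x^2 + x - 6)) · ((x^2 - 2*x)/(-x^2 + 5*x - 10)) = (5*x^2 + 10*x)/(x^3 - 2*x^2 - 5*x + 30)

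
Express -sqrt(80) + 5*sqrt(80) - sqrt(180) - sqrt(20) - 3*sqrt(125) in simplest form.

sqrt(80) = 4*sqrt(5); 5*sqrt(80) = 20*sqrt(5); sqrt(180) = 6*sqrt(5); sqrt(20) = 2*sqrt(5); 3*sqrt(125) = 15*sqrt(5)
Combine: (-4 + 20 - 6 - 2 - 15)·sqrt(5) = -7*sqrt(5)

-7*sqrt(5)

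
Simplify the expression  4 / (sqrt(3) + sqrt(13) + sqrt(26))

Group as (sqrt(3) + sqrt(26)) + sqrt(13); multiply by (sqrt(3) + sqrt(26)) - sqrt(13), then rationalise the remaining surd.

(-13*sqrt(6) - 5*sqrt(26) + 8*sqrt(13) + 18*sqrt(3))/7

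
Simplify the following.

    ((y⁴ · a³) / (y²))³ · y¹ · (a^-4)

Inside the bracket: y² · a³
Raise to the power 3: y⁶ · a⁹
Multiply by y¹ · (a^-4): add exponents.

a⁵*y⁷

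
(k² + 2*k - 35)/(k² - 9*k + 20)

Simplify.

(k + 7)/(k - 4)

Factor: k² + 2*k - 35 = (k + 7)·(k - 5);  k² - 9*k + 20 = (k - 5)·(k - 4)
Cancel the common factor (k - 5).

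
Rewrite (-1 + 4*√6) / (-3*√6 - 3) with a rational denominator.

(-5 + √6)/3

Multiply numerator and denominator by -3 + 3*√6.
Denominator becomes -45; numerator becomes -15*√6 + 75.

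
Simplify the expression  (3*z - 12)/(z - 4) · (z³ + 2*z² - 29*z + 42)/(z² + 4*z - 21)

3*z - 6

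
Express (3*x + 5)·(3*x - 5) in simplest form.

9*x² - 25

Product of conjugates: (P+Q)(P-Q) = P^2 - Q^2.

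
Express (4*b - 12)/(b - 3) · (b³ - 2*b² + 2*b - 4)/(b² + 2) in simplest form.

4*b - 8

Factor: 4*b - 12 = 4·(b - 3);  b³ - 2*b² + 2*b - 4 = (b - 2)·(b² + 2)
Cancel the common factors (b² + 2), (b - 3).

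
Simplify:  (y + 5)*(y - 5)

y^2 - 25

Difference of squares with P = y, Q = 5.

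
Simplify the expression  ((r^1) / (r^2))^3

r^(-3)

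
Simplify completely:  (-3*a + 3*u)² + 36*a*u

9*(a + u)²

After expansion: 9*a² + 18*a*u + 9*u² — a perfect-square trinomial.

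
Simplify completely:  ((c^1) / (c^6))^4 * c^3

Inside the bracket: (c^-5)
Raise to the power 4: (c^-20)
Multiply by c^3: add exponents.

c^(-17)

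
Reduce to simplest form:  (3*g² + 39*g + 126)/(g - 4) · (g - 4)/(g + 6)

3*g + 21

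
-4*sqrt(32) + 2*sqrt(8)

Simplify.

-12*sqrt(2)

4*sqrt(32) = 16*sqrt(2); 2*sqrt(8) = 4*sqrt(2)
Combine: (-16 + 4)·sqrt(2) = -12*sqrt(2)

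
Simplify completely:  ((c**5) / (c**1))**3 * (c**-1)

c**11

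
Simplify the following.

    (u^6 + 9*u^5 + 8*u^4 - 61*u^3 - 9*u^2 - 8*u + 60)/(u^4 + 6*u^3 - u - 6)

u^2 + 3*u - 10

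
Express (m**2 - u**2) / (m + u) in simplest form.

m - u

m**2 - u**2 factors as -(-m + u)*(m + u).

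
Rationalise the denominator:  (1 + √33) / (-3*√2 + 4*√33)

Multiply numerator and denominator by 3*√2 + 4*√33.
Denominator becomes 510; numerator becomes 3*√2 + 4*√33 + 3*√66 + 132.

(3*√2 + 4*√33 + 3*√66 + 132)/510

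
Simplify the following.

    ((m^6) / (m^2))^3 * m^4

Inside the bracket: m^4
Raise to the power 3: m^12
Multiply by m^4: add exponents.

m^16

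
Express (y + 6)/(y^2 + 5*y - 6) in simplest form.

1/(y - 1)

Factor: y^2 + 5*y - 6 = (y - 1)*(y + 6)
Cancel the common factor (y + 6).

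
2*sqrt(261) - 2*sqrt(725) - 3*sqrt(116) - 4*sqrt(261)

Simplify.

-22*sqrt(29)

2*sqrt(261) = 6*sqrt(29); 2*sqrt(725) = 10*sqrt(29); 3*sqrt(116) = 6*sqrt(29); 4*sqrt(261) = 12*sqrt(29)
Combine: (6 - 10 - 6 - 12)·sqrt(29) = -22*sqrt(29)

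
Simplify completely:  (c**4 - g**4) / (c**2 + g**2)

Difference of fourth powers: factor out (c**2 + g**2).

c**2 - g**2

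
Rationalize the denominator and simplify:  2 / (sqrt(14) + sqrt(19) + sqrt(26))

(-8*sqrt(1729) + 14*sqrt(26) + 42*sqrt(19) + 62*sqrt(14))/1015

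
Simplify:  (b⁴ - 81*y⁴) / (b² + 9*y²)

b⁴ - 81*y⁴ factors as -(-b + 3*y)*(b + 3*y)*(b² + 9*y²).

b² - 9*y²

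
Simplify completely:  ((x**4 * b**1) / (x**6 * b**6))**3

Inside the bracket: (x**-2) * (b**-5)
Raise to the power 3: (x**-6) * (b**-15)

1/(b**15*x**6)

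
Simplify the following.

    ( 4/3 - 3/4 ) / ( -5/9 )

Numerator: 4/3 - 3/4 = 7/12
Denominator: -5/9 = -5/9
Divide: (7/12) · (-9/5) = -21/20

-21/20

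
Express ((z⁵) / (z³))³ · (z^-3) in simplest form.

Inside the bracket: z²
Raise to the power 3: z⁶
Multiply by (z^-3): add exponents.

z³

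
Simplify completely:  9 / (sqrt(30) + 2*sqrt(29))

(-9*sqrt(30) + 18*sqrt(29))/86

Multiply numerator and denominator by -sqrt(30) + 2*sqrt(29).
Denominator becomes 86; numerator becomes -9*sqrt(30) + 18*sqrt(29).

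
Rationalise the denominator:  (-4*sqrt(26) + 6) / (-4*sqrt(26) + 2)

(-4*sqrt(26) + 101)/103

Multiply numerator and denominator by 2 + 4*sqrt(26).
Denominator becomes -412; numerator becomes -404 + 16*sqrt(26).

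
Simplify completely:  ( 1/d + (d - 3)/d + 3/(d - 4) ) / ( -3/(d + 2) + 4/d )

(d^3 - d^2 + 2*d + 16)/(d^2 + 4*d - 32)

Numerator: 1/d + (d - 3)/d + 3/(d - 4) = (d^2 - 3*d + 8)/(d^2 - 4*d)
Denominator: -3/(d + 2) + 4/d = (d + 8)/(d^2 + 2*d)
Divide: ((d^2 - 3*d + 8)/(d^2 - 4*d)) · ((d^2 + 2*d)/(d + 8)) = (d^3 - d^2 + 2*d + 16)/(d^2 + 4*d - 32)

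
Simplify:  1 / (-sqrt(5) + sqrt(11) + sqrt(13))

(-19*sqrt(5) + 3*sqrt(13) + 7*sqrt(11) + 2*sqrt(715))/211

Group as (sqrt(11) + sqrt(13)) - sqrt(5); multiply by (sqrt(11) + sqrt(13)) + sqrt(5), then rationalise the remaining surd.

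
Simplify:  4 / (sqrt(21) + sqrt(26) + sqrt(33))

Group as (sqrt(21) + sqrt(26)) + sqrt(33); multiply by (sqrt(21) + sqrt(26)) - sqrt(33), then rationalise the remaining surd.

(-6*sqrt(2002) + 14*sqrt(33) + 28*sqrt(26) + 38*sqrt(21))/497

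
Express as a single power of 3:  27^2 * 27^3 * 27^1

27^2 = 3^6; 27^3 = 3^9; 27^1 = 3^3
Combine exponents: 3^18

3^18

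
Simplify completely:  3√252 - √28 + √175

21*√7

3√252 = 18*√7; √28 = 2*√7; √175 = 5*√7
Combine: (18 - 2 + 5)·√7 = 21*√7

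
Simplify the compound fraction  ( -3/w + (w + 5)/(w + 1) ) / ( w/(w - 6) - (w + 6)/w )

Numerator: -3/w + (w + 5)/(w + 1) = (w² + 2*w - 3)/(w² + w)
Denominator: w/(w - 6) - (w + 6)/w = 36/(w² - 6*w)
Divide: ((w² + 2*w - 3)/(w² + w)) · (w²/36 - w/6) = (w³ - 4*w² - 15*w + 18)/(36*w + 36)

(w³ - 4*w² - 15*w + 18)/(36*w + 36)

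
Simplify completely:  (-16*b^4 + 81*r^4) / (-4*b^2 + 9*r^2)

4*b^2 + 9*r^2

Factor (3*r)^4 - (2*b)^4 and cancel (-4*b^2 + 9*r^2).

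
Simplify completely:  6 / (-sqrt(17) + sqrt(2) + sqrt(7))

Group as (sqrt(2) + sqrt(7)) - sqrt(17); multiply by (sqrt(2) + sqrt(7)) + sqrt(17), then rationalise the remaining surd.

(-12*sqrt(17) - 18*sqrt(7) - 33*sqrt(2) - 3*sqrt(238))/2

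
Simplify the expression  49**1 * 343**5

49**1 = 7**2; 343**5 = 7**15
Combine exponents: 7**17

7**17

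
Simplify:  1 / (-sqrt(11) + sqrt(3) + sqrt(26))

(-17*sqrt(3) - sqrt(858) + 9*sqrt(11) + 6*sqrt(26))/6

Group as (sqrt(3) + sqrt(26)) - sqrt(11); multiply by (sqrt(3) + sqrt(26)) + sqrt(11), then rationalise the remaining surd.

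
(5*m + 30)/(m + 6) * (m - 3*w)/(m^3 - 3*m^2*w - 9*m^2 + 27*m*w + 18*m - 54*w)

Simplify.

Factor: 5*m + 30 = 5*(m + 6);  m^3 - 3*m^2*w - 9*m^2 + 27*m*w + 18*m - 54*w = (m - 6)*(m - 3*w)*(m - 3)
Cancel the common factors (m + 6), (m - 3*w).

5/(m^2 - 9*m + 18)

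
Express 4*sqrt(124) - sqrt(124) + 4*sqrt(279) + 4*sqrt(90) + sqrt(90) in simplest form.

15*sqrt(10) + 18*sqrt(31)

4*sqrt(124) = 8*sqrt(31); sqrt(124) = 2*sqrt(31); 4*sqrt(279) = 12*sqrt(31); 4*sqrt(90) = 12*sqrt(10); sqrt(90) = 3*sqrt(10)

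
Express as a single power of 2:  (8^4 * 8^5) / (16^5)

8^4 = 2^12; 8^5 = 2^15; 16^5 = 2^20
Combine exponents: 2^7

2^7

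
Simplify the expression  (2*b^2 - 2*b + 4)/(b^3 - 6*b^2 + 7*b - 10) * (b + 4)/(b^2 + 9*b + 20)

2/(b^2 - 25)

Factor: 2*b^2 - 2*b + 4 = 2*(b^2 - b + 2);  b^3 - 6*b^2 + 7*b - 10 = (b^2 - b + 2)*(b - 5);  b^2 + 9*b + 20 = (b + 5)*(b + 4)
Cancel the common factors (b^2 - b + 2), (b + 4).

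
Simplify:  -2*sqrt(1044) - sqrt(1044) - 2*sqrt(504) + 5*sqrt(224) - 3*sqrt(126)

2*sqrt(1044) = 12*sqrt(29); sqrt(1044) = 6*sqrt(29); 2*sqrt(504) = 12*sqrt(14); 5*sqrt(224) = 20*sqrt(14); 3*sqrt(126) = 9*sqrt(14)

-18*sqrt(29) - sqrt(14)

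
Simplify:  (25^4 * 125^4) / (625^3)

5^8

25^4 = 5^8; 125^4 = 5^12; 625^3 = 5^12
Combine exponents: 5^8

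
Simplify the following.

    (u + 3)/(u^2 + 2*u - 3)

Factor: u^2 + 2*u - 3 = (u - 1)*(u + 3)
Cancel the common factor (u + 3).

1/(u - 1)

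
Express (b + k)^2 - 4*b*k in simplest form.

(b - k)^2

After expansion: b^2 - 2*b*k + k^2 — a perfect-square trinomial.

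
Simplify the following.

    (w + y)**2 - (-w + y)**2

Only the odd-power cross terms survive.

4*w*y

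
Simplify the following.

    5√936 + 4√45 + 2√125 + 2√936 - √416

22*√5 + 38*√26

5√936 = 30*√26; 4√45 = 12*√5; 2√125 = 10*√5; 2√936 = 12*√26; √416 = 4*√26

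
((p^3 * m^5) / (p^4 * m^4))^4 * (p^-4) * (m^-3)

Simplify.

m/p^8

Inside the bracket: (p^-1) * m^1
Raise to the power 4: (p^-4) * m^4
Multiply by (p^-4) * (m^-3): add exponents.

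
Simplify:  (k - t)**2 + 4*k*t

(k + t)**2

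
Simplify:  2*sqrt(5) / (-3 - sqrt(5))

Multiply numerator and denominator by -3 + sqrt(5).
Denominator becomes 4; numerator becomes -6*sqrt(5) + 10.

(-3*sqrt(5) + 5)/2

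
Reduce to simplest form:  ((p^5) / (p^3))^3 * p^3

Inside the bracket: p^2
Raise to the power 3: p^6
Multiply by p^3: add exponents.

p^9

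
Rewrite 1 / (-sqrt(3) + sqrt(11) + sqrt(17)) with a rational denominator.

(-25*sqrt(3) - 3*sqrt(17) + 9*sqrt(11) + 2*sqrt(561))/123

Group as (sqrt(11) + sqrt(17)) - sqrt(3); multiply by (sqrt(11) + sqrt(17)) + sqrt(3), then rationalise the remaining surd.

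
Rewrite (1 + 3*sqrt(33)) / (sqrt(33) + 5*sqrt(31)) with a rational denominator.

Multiply numerator and denominator by -5*sqrt(31) + sqrt(33).
Denominator becomes -742; numerator becomes -15*sqrt(1023) - 5*sqrt(31) + sqrt(33) + 99.

(-99 - sqrt(33) + 5*sqrt(31) + 15*sqrt(1023))/742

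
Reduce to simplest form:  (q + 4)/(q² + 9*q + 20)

Factor: q² + 9*q + 20 = (q + 5)·(q + 4)
Cancel the common factor (q + 4).

1/(q + 5)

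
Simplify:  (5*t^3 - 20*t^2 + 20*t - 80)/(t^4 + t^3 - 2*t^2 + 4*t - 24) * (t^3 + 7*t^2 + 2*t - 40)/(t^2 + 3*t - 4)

Factor: 5*t^3 - 20*t^2 + 20*t - 80 = 5*(t^2 + 4)*(t - 4);  t^4 + t^3 - 2*t^2 + 4*t - 24 = (t + 3)*(t - 2)*(t^2 + 4);  t^3 + 7*t^2 + 2*t - 40 = (t - 2)*(t + 5)*(t + 4);  t^2 + 3*t - 4 = (t + 4)*(t - 1)
Cancel the common factors (t^2 + 4), (t - 2), (t + 4).

(5*t^2 + 5*t - 100)/(t^2 + 2*t - 3)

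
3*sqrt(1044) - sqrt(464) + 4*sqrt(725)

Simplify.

34*sqrt(29)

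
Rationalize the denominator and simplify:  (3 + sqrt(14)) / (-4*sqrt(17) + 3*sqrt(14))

(-4*sqrt(238) - 12*sqrt(17) - 42 - 9*sqrt(14))/146

Multiply numerator and denominator by 3*sqrt(14) + 4*sqrt(17).
Denominator becomes -146; numerator becomes 9*sqrt(14) + 42 + 12*sqrt(17) + 4*sqrt(238).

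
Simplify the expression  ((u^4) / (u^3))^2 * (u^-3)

1/u

Inside the bracket: u^1
Raise to the power 2: u^2
Multiply by (u^-3): add exponents.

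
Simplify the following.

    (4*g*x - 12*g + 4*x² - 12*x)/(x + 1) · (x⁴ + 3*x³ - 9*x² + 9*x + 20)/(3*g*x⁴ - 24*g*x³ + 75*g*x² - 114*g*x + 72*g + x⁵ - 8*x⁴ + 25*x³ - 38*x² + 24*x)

(4*g*x + 20*g + 4*x² + 20*x)/(3*g*x - 6*g + x² - 2*x)

Factor: 4*g*x - 12*g + 4*x² - 12*x = 4·(g + x)·(x - 3);  x⁴ + 3*x³ - 9*x² + 9*x + 20 = (x² - 3*x + 4)·(x + 5)·(x + 1);  3*g*x⁴ - 24*g*x³ + 75*g*x² - 114*g*x + 72*g + x⁵ - 8*x⁴ + 25*x³ - 38*x² + 24*x = (x - 3)·(x - 2)·(3*g + x)·(x² - 3*x + 4)
Cancel the common factors (x² - 3*x + 4), (x + 1), (x - 3).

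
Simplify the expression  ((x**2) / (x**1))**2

Inside the bracket: x**1
Raise to the power 2: x**2

x**2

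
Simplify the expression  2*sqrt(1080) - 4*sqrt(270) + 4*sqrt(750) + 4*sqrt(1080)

2*sqrt(1080) = 12*sqrt(30); 4*sqrt(270) = 12*sqrt(30); 4*sqrt(750) = 20*sqrt(30); 4*sqrt(1080) = 24*sqrt(30)
Combine: (12 - 12 + 20 + 24)·sqrt(30) = 44*sqrt(30)

44*sqrt(30)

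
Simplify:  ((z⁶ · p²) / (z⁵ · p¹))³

Inside the bracket: z¹ · p¹
Raise to the power 3: z³ · p³

p³*z³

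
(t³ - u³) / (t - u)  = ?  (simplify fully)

t² + t*u + u²

Apply the difference-of-cubes factorisation and cancel (t - u).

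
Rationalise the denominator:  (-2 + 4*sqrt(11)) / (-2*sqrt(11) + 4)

Multiply numerator and denominator by 4 + 2*sqrt(11).
Denominator becomes -28; numerator becomes 12*sqrt(11) + 80.

(-20 - 3*sqrt(11))/7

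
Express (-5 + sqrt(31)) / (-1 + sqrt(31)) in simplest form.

Multiply numerator and denominator by -sqrt(31) - 1.
Denominator becomes -30; numerator becomes -26 + 4*sqrt(31).

(-2*sqrt(31) + 13)/15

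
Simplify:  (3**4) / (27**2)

3**(-2)

3**4 = 3**4; 27**2 = 3**6
Combine exponents: 3**(-2)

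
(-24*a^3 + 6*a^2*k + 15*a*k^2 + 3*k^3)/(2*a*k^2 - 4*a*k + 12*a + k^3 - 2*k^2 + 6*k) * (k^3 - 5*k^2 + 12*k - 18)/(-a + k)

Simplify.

12*a*k - 36*a + 3*k^2 - 9*k

Factor: -24*a^3 + 6*a^2*k + 15*a*k^2 + 3*k^3 = 3*(4*a + k)*(2*a + k)*(-a + k);  2*a*k^2 - 4*a*k + 12*a + k^3 - 2*k^2 + 6*k = (2*a + k)*(k^2 - 2*k + 6);  k^3 - 5*k^2 + 12*k - 18 = (k^2 - 2*k + 6)*(k - 3)
Cancel the common factors (k^2 - 2*k + 6), (2*a + k), (-a + k).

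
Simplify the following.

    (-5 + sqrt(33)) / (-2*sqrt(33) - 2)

(-19 + 3*sqrt(33))/32

Multiply numerator and denominator by -2 + 2*sqrt(33).
Denominator becomes -128; numerator becomes -12*sqrt(33) + 76.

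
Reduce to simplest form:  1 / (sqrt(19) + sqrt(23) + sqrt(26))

Group as (sqrt(23) + sqrt(26)) + sqrt(19); multiply by (sqrt(23) + sqrt(26)) - sqrt(19), then rationalise the remaining surd.

(-sqrt(11362) + 8*sqrt(26) + 11*sqrt(23) + 15*sqrt(19))/746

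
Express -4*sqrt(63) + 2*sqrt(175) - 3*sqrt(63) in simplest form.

4*sqrt(63) = 12*sqrt(7); 2*sqrt(175) = 10*sqrt(7); 3*sqrt(63) = 9*sqrt(7)
Combine: (-12 + 10 - 9)·sqrt(7) = -11*sqrt(7)

-11*sqrt(7)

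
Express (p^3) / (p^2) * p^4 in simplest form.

Quotient: p^1
Multiply by p^4: add exponents.

p^5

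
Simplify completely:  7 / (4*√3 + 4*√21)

(-7*√3 + 7*√21)/72

Multiply numerator and denominator by -4*√3 + 4*√21.
Denominator becomes 288; numerator becomes -28*√3 + 28*√21.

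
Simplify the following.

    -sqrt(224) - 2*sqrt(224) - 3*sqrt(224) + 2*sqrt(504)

-12*sqrt(14)

sqrt(224) = 4*sqrt(14); 2*sqrt(224) = 8*sqrt(14); 3*sqrt(224) = 12*sqrt(14); 2*sqrt(504) = 12*sqrt(14)
Combine: (-4 - 8 - 12 + 12)·sqrt(14) = -12*sqrt(14)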